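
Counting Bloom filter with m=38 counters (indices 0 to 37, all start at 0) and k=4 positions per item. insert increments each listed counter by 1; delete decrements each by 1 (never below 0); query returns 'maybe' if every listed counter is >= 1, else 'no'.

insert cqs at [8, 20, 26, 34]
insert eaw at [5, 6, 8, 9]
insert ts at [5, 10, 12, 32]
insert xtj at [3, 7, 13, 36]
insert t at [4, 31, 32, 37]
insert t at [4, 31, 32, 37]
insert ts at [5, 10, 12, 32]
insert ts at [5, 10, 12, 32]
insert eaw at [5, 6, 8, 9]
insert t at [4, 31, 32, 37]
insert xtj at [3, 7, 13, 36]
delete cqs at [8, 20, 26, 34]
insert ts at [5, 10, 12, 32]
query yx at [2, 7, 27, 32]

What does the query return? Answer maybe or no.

Answer: no

Derivation:
Step 1: insert cqs at [8, 20, 26, 34] -> counters=[0,0,0,0,0,0,0,0,1,0,0,0,0,0,0,0,0,0,0,0,1,0,0,0,0,0,1,0,0,0,0,0,0,0,1,0,0,0]
Step 2: insert eaw at [5, 6, 8, 9] -> counters=[0,0,0,0,0,1,1,0,2,1,0,0,0,0,0,0,0,0,0,0,1,0,0,0,0,0,1,0,0,0,0,0,0,0,1,0,0,0]
Step 3: insert ts at [5, 10, 12, 32] -> counters=[0,0,0,0,0,2,1,0,2,1,1,0,1,0,0,0,0,0,0,0,1,0,0,0,0,0,1,0,0,0,0,0,1,0,1,0,0,0]
Step 4: insert xtj at [3, 7, 13, 36] -> counters=[0,0,0,1,0,2,1,1,2,1,1,0,1,1,0,0,0,0,0,0,1,0,0,0,0,0,1,0,0,0,0,0,1,0,1,0,1,0]
Step 5: insert t at [4, 31, 32, 37] -> counters=[0,0,0,1,1,2,1,1,2,1,1,0,1,1,0,0,0,0,0,0,1,0,0,0,0,0,1,0,0,0,0,1,2,0,1,0,1,1]
Step 6: insert t at [4, 31, 32, 37] -> counters=[0,0,0,1,2,2,1,1,2,1,1,0,1,1,0,0,0,0,0,0,1,0,0,0,0,0,1,0,0,0,0,2,3,0,1,0,1,2]
Step 7: insert ts at [5, 10, 12, 32] -> counters=[0,0,0,1,2,3,1,1,2,1,2,0,2,1,0,0,0,0,0,0,1,0,0,0,0,0,1,0,0,0,0,2,4,0,1,0,1,2]
Step 8: insert ts at [5, 10, 12, 32] -> counters=[0,0,0,1,2,4,1,1,2,1,3,0,3,1,0,0,0,0,0,0,1,0,0,0,0,0,1,0,0,0,0,2,5,0,1,0,1,2]
Step 9: insert eaw at [5, 6, 8, 9] -> counters=[0,0,0,1,2,5,2,1,3,2,3,0,3,1,0,0,0,0,0,0,1,0,0,0,0,0,1,0,0,0,0,2,5,0,1,0,1,2]
Step 10: insert t at [4, 31, 32, 37] -> counters=[0,0,0,1,3,5,2,1,3,2,3,0,3,1,0,0,0,0,0,0,1,0,0,0,0,0,1,0,0,0,0,3,6,0,1,0,1,3]
Step 11: insert xtj at [3, 7, 13, 36] -> counters=[0,0,0,2,3,5,2,2,3,2,3,0,3,2,0,0,0,0,0,0,1,0,0,0,0,0,1,0,0,0,0,3,6,0,1,0,2,3]
Step 12: delete cqs at [8, 20, 26, 34] -> counters=[0,0,0,2,3,5,2,2,2,2,3,0,3,2,0,0,0,0,0,0,0,0,0,0,0,0,0,0,0,0,0,3,6,0,0,0,2,3]
Step 13: insert ts at [5, 10, 12, 32] -> counters=[0,0,0,2,3,6,2,2,2,2,4,0,4,2,0,0,0,0,0,0,0,0,0,0,0,0,0,0,0,0,0,3,7,0,0,0,2,3]
Query yx: check counters[2]=0 counters[7]=2 counters[27]=0 counters[32]=7 -> no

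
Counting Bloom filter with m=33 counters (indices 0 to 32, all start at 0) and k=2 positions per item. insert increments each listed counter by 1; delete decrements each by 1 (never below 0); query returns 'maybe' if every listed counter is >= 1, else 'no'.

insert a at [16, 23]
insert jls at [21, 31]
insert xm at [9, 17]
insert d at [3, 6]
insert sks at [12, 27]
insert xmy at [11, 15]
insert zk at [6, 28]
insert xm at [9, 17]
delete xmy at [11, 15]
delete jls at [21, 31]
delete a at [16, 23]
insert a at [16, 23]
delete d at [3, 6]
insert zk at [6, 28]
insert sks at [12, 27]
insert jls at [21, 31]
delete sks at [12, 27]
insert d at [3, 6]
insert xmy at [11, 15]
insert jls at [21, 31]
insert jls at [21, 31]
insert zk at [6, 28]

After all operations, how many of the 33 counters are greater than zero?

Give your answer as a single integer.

Answer: 13

Derivation:
Step 1: insert a at [16, 23] -> counters=[0,0,0,0,0,0,0,0,0,0,0,0,0,0,0,0,1,0,0,0,0,0,0,1,0,0,0,0,0,0,0,0,0]
Step 2: insert jls at [21, 31] -> counters=[0,0,0,0,0,0,0,0,0,0,0,0,0,0,0,0,1,0,0,0,0,1,0,1,0,0,0,0,0,0,0,1,0]
Step 3: insert xm at [9, 17] -> counters=[0,0,0,0,0,0,0,0,0,1,0,0,0,0,0,0,1,1,0,0,0,1,0,1,0,0,0,0,0,0,0,1,0]
Step 4: insert d at [3, 6] -> counters=[0,0,0,1,0,0,1,0,0,1,0,0,0,0,0,0,1,1,0,0,0,1,0,1,0,0,0,0,0,0,0,1,0]
Step 5: insert sks at [12, 27] -> counters=[0,0,0,1,0,0,1,0,0,1,0,0,1,0,0,0,1,1,0,0,0,1,0,1,0,0,0,1,0,0,0,1,0]
Step 6: insert xmy at [11, 15] -> counters=[0,0,0,1,0,0,1,0,0,1,0,1,1,0,0,1,1,1,0,0,0,1,0,1,0,0,0,1,0,0,0,1,0]
Step 7: insert zk at [6, 28] -> counters=[0,0,0,1,0,0,2,0,0,1,0,1,1,0,0,1,1,1,0,0,0,1,0,1,0,0,0,1,1,0,0,1,0]
Step 8: insert xm at [9, 17] -> counters=[0,0,0,1,0,0,2,0,0,2,0,1,1,0,0,1,1,2,0,0,0,1,0,1,0,0,0,1,1,0,0,1,0]
Step 9: delete xmy at [11, 15] -> counters=[0,0,0,1,0,0,2,0,0,2,0,0,1,0,0,0,1,2,0,0,0,1,0,1,0,0,0,1,1,0,0,1,0]
Step 10: delete jls at [21, 31] -> counters=[0,0,0,1,0,0,2,0,0,2,0,0,1,0,0,0,1,2,0,0,0,0,0,1,0,0,0,1,1,0,0,0,0]
Step 11: delete a at [16, 23] -> counters=[0,0,0,1,0,0,2,0,0,2,0,0,1,0,0,0,0,2,0,0,0,0,0,0,0,0,0,1,1,0,0,0,0]
Step 12: insert a at [16, 23] -> counters=[0,0,0,1,0,0,2,0,0,2,0,0,1,0,0,0,1,2,0,0,0,0,0,1,0,0,0,1,1,0,0,0,0]
Step 13: delete d at [3, 6] -> counters=[0,0,0,0,0,0,1,0,0,2,0,0,1,0,0,0,1,2,0,0,0,0,0,1,0,0,0,1,1,0,0,0,0]
Step 14: insert zk at [6, 28] -> counters=[0,0,0,0,0,0,2,0,0,2,0,0,1,0,0,0,1,2,0,0,0,0,0,1,0,0,0,1,2,0,0,0,0]
Step 15: insert sks at [12, 27] -> counters=[0,0,0,0,0,0,2,0,0,2,0,0,2,0,0,0,1,2,0,0,0,0,0,1,0,0,0,2,2,0,0,0,0]
Step 16: insert jls at [21, 31] -> counters=[0,0,0,0,0,0,2,0,0,2,0,0,2,0,0,0,1,2,0,0,0,1,0,1,0,0,0,2,2,0,0,1,0]
Step 17: delete sks at [12, 27] -> counters=[0,0,0,0,0,0,2,0,0,2,0,0,1,0,0,0,1,2,0,0,0,1,0,1,0,0,0,1,2,0,0,1,0]
Step 18: insert d at [3, 6] -> counters=[0,0,0,1,0,0,3,0,0,2,0,0,1,0,0,0,1,2,0,0,0,1,0,1,0,0,0,1,2,0,0,1,0]
Step 19: insert xmy at [11, 15] -> counters=[0,0,0,1,0,0,3,0,0,2,0,1,1,0,0,1,1,2,0,0,0,1,0,1,0,0,0,1,2,0,0,1,0]
Step 20: insert jls at [21, 31] -> counters=[0,0,0,1,0,0,3,0,0,2,0,1,1,0,0,1,1,2,0,0,0,2,0,1,0,0,0,1,2,0,0,2,0]
Step 21: insert jls at [21, 31] -> counters=[0,0,0,1,0,0,3,0,0,2,0,1,1,0,0,1,1,2,0,0,0,3,0,1,0,0,0,1,2,0,0,3,0]
Step 22: insert zk at [6, 28] -> counters=[0,0,0,1,0,0,4,0,0,2,0,1,1,0,0,1,1,2,0,0,0,3,0,1,0,0,0,1,3,0,0,3,0]
Final counters=[0,0,0,1,0,0,4,0,0,2,0,1,1,0,0,1,1,2,0,0,0,3,0,1,0,0,0,1,3,0,0,3,0] -> 13 nonzero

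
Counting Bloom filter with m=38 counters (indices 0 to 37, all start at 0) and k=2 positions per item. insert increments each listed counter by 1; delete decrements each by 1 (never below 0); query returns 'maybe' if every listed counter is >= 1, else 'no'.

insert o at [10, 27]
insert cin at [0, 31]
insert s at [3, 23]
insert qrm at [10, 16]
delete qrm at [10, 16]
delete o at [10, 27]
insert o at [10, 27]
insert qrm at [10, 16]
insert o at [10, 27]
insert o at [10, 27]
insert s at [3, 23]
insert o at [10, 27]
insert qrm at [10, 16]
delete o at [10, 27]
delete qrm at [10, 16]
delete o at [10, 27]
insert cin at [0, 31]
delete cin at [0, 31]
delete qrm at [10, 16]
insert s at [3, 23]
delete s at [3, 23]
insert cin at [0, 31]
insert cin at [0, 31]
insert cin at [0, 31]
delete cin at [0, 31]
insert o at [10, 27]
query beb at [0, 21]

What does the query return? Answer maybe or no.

Answer: no

Derivation:
Step 1: insert o at [10, 27] -> counters=[0,0,0,0,0,0,0,0,0,0,1,0,0,0,0,0,0,0,0,0,0,0,0,0,0,0,0,1,0,0,0,0,0,0,0,0,0,0]
Step 2: insert cin at [0, 31] -> counters=[1,0,0,0,0,0,0,0,0,0,1,0,0,0,0,0,0,0,0,0,0,0,0,0,0,0,0,1,0,0,0,1,0,0,0,0,0,0]
Step 3: insert s at [3, 23] -> counters=[1,0,0,1,0,0,0,0,0,0,1,0,0,0,0,0,0,0,0,0,0,0,0,1,0,0,0,1,0,0,0,1,0,0,0,0,0,0]
Step 4: insert qrm at [10, 16] -> counters=[1,0,0,1,0,0,0,0,0,0,2,0,0,0,0,0,1,0,0,0,0,0,0,1,0,0,0,1,0,0,0,1,0,0,0,0,0,0]
Step 5: delete qrm at [10, 16] -> counters=[1,0,0,1,0,0,0,0,0,0,1,0,0,0,0,0,0,0,0,0,0,0,0,1,0,0,0,1,0,0,0,1,0,0,0,0,0,0]
Step 6: delete o at [10, 27] -> counters=[1,0,0,1,0,0,0,0,0,0,0,0,0,0,0,0,0,0,0,0,0,0,0,1,0,0,0,0,0,0,0,1,0,0,0,0,0,0]
Step 7: insert o at [10, 27] -> counters=[1,0,0,1,0,0,0,0,0,0,1,0,0,0,0,0,0,0,0,0,0,0,0,1,0,0,0,1,0,0,0,1,0,0,0,0,0,0]
Step 8: insert qrm at [10, 16] -> counters=[1,0,0,1,0,0,0,0,0,0,2,0,0,0,0,0,1,0,0,0,0,0,0,1,0,0,0,1,0,0,0,1,0,0,0,0,0,0]
Step 9: insert o at [10, 27] -> counters=[1,0,0,1,0,0,0,0,0,0,3,0,0,0,0,0,1,0,0,0,0,0,0,1,0,0,0,2,0,0,0,1,0,0,0,0,0,0]
Step 10: insert o at [10, 27] -> counters=[1,0,0,1,0,0,0,0,0,0,4,0,0,0,0,0,1,0,0,0,0,0,0,1,0,0,0,3,0,0,0,1,0,0,0,0,0,0]
Step 11: insert s at [3, 23] -> counters=[1,0,0,2,0,0,0,0,0,0,4,0,0,0,0,0,1,0,0,0,0,0,0,2,0,0,0,3,0,0,0,1,0,0,0,0,0,0]
Step 12: insert o at [10, 27] -> counters=[1,0,0,2,0,0,0,0,0,0,5,0,0,0,0,0,1,0,0,0,0,0,0,2,0,0,0,4,0,0,0,1,0,0,0,0,0,0]
Step 13: insert qrm at [10, 16] -> counters=[1,0,0,2,0,0,0,0,0,0,6,0,0,0,0,0,2,0,0,0,0,0,0,2,0,0,0,4,0,0,0,1,0,0,0,0,0,0]
Step 14: delete o at [10, 27] -> counters=[1,0,0,2,0,0,0,0,0,0,5,0,0,0,0,0,2,0,0,0,0,0,0,2,0,0,0,3,0,0,0,1,0,0,0,0,0,0]
Step 15: delete qrm at [10, 16] -> counters=[1,0,0,2,0,0,0,0,0,0,4,0,0,0,0,0,1,0,0,0,0,0,0,2,0,0,0,3,0,0,0,1,0,0,0,0,0,0]
Step 16: delete o at [10, 27] -> counters=[1,0,0,2,0,0,0,0,0,0,3,0,0,0,0,0,1,0,0,0,0,0,0,2,0,0,0,2,0,0,0,1,0,0,0,0,0,0]
Step 17: insert cin at [0, 31] -> counters=[2,0,0,2,0,0,0,0,0,0,3,0,0,0,0,0,1,0,0,0,0,0,0,2,0,0,0,2,0,0,0,2,0,0,0,0,0,0]
Step 18: delete cin at [0, 31] -> counters=[1,0,0,2,0,0,0,0,0,0,3,0,0,0,0,0,1,0,0,0,0,0,0,2,0,0,0,2,0,0,0,1,0,0,0,0,0,0]
Step 19: delete qrm at [10, 16] -> counters=[1,0,0,2,0,0,0,0,0,0,2,0,0,0,0,0,0,0,0,0,0,0,0,2,0,0,0,2,0,0,0,1,0,0,0,0,0,0]
Step 20: insert s at [3, 23] -> counters=[1,0,0,3,0,0,0,0,0,0,2,0,0,0,0,0,0,0,0,0,0,0,0,3,0,0,0,2,0,0,0,1,0,0,0,0,0,0]
Step 21: delete s at [3, 23] -> counters=[1,0,0,2,0,0,0,0,0,0,2,0,0,0,0,0,0,0,0,0,0,0,0,2,0,0,0,2,0,0,0,1,0,0,0,0,0,0]
Step 22: insert cin at [0, 31] -> counters=[2,0,0,2,0,0,0,0,0,0,2,0,0,0,0,0,0,0,0,0,0,0,0,2,0,0,0,2,0,0,0,2,0,0,0,0,0,0]
Step 23: insert cin at [0, 31] -> counters=[3,0,0,2,0,0,0,0,0,0,2,0,0,0,0,0,0,0,0,0,0,0,0,2,0,0,0,2,0,0,0,3,0,0,0,0,0,0]
Step 24: insert cin at [0, 31] -> counters=[4,0,0,2,0,0,0,0,0,0,2,0,0,0,0,0,0,0,0,0,0,0,0,2,0,0,0,2,0,0,0,4,0,0,0,0,0,0]
Step 25: delete cin at [0, 31] -> counters=[3,0,0,2,0,0,0,0,0,0,2,0,0,0,0,0,0,0,0,0,0,0,0,2,0,0,0,2,0,0,0,3,0,0,0,0,0,0]
Step 26: insert o at [10, 27] -> counters=[3,0,0,2,0,0,0,0,0,0,3,0,0,0,0,0,0,0,0,0,0,0,0,2,0,0,0,3,0,0,0,3,0,0,0,0,0,0]
Query beb: check counters[0]=3 counters[21]=0 -> no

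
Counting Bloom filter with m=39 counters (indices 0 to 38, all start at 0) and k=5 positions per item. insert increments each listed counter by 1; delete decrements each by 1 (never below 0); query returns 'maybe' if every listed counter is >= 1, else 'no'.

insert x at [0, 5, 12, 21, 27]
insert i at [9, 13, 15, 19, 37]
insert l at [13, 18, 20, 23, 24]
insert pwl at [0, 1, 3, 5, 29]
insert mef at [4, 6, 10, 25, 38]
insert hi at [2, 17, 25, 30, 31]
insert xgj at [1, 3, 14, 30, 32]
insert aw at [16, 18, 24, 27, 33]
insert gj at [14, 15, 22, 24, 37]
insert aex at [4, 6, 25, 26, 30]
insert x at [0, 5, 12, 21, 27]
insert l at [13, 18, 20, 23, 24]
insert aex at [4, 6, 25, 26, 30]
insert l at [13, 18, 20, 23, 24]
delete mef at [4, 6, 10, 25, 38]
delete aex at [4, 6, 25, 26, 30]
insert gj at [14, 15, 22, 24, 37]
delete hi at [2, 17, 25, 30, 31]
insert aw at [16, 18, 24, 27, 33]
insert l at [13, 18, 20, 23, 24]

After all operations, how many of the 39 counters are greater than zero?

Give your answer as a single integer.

Step 1: insert x at [0, 5, 12, 21, 27] -> counters=[1,0,0,0,0,1,0,0,0,0,0,0,1,0,0,0,0,0,0,0,0,1,0,0,0,0,0,1,0,0,0,0,0,0,0,0,0,0,0]
Step 2: insert i at [9, 13, 15, 19, 37] -> counters=[1,0,0,0,0,1,0,0,0,1,0,0,1,1,0,1,0,0,0,1,0,1,0,0,0,0,0,1,0,0,0,0,0,0,0,0,0,1,0]
Step 3: insert l at [13, 18, 20, 23, 24] -> counters=[1,0,0,0,0,1,0,0,0,1,0,0,1,2,0,1,0,0,1,1,1,1,0,1,1,0,0,1,0,0,0,0,0,0,0,0,0,1,0]
Step 4: insert pwl at [0, 1, 3, 5, 29] -> counters=[2,1,0,1,0,2,0,0,0,1,0,0,1,2,0,1,0,0,1,1,1,1,0,1,1,0,0,1,0,1,0,0,0,0,0,0,0,1,0]
Step 5: insert mef at [4, 6, 10, 25, 38] -> counters=[2,1,0,1,1,2,1,0,0,1,1,0,1,2,0,1,0,0,1,1,1,1,0,1,1,1,0,1,0,1,0,0,0,0,0,0,0,1,1]
Step 6: insert hi at [2, 17, 25, 30, 31] -> counters=[2,1,1,1,1,2,1,0,0,1,1,0,1,2,0,1,0,1,1,1,1,1,0,1,1,2,0,1,0,1,1,1,0,0,0,0,0,1,1]
Step 7: insert xgj at [1, 3, 14, 30, 32] -> counters=[2,2,1,2,1,2,1,0,0,1,1,0,1,2,1,1,0,1,1,1,1,1,0,1,1,2,0,1,0,1,2,1,1,0,0,0,0,1,1]
Step 8: insert aw at [16, 18, 24, 27, 33] -> counters=[2,2,1,2,1,2,1,0,0,1,1,0,1,2,1,1,1,1,2,1,1,1,0,1,2,2,0,2,0,1,2,1,1,1,0,0,0,1,1]
Step 9: insert gj at [14, 15, 22, 24, 37] -> counters=[2,2,1,2,1,2,1,0,0,1,1,0,1,2,2,2,1,1,2,1,1,1,1,1,3,2,0,2,0,1,2,1,1,1,0,0,0,2,1]
Step 10: insert aex at [4, 6, 25, 26, 30] -> counters=[2,2,1,2,2,2,2,0,0,1,1,0,1,2,2,2,1,1,2,1,1,1,1,1,3,3,1,2,0,1,3,1,1,1,0,0,0,2,1]
Step 11: insert x at [0, 5, 12, 21, 27] -> counters=[3,2,1,2,2,3,2,0,0,1,1,0,2,2,2,2,1,1,2,1,1,2,1,1,3,3,1,3,0,1,3,1,1,1,0,0,0,2,1]
Step 12: insert l at [13, 18, 20, 23, 24] -> counters=[3,2,1,2,2,3,2,0,0,1,1,0,2,3,2,2,1,1,3,1,2,2,1,2,4,3,1,3,0,1,3,1,1,1,0,0,0,2,1]
Step 13: insert aex at [4, 6, 25, 26, 30] -> counters=[3,2,1,2,3,3,3,0,0,1,1,0,2,3,2,2,1,1,3,1,2,2,1,2,4,4,2,3,0,1,4,1,1,1,0,0,0,2,1]
Step 14: insert l at [13, 18, 20, 23, 24] -> counters=[3,2,1,2,3,3,3,0,0,1,1,0,2,4,2,2,1,1,4,1,3,2,1,3,5,4,2,3,0,1,4,1,1,1,0,0,0,2,1]
Step 15: delete mef at [4, 6, 10, 25, 38] -> counters=[3,2,1,2,2,3,2,0,0,1,0,0,2,4,2,2,1,1,4,1,3,2,1,3,5,3,2,3,0,1,4,1,1,1,0,0,0,2,0]
Step 16: delete aex at [4, 6, 25, 26, 30] -> counters=[3,2,1,2,1,3,1,0,0,1,0,0,2,4,2,2,1,1,4,1,3,2,1,3,5,2,1,3,0,1,3,1,1,1,0,0,0,2,0]
Step 17: insert gj at [14, 15, 22, 24, 37] -> counters=[3,2,1,2,1,3,1,0,0,1,0,0,2,4,3,3,1,1,4,1,3,2,2,3,6,2,1,3,0,1,3,1,1,1,0,0,0,3,0]
Step 18: delete hi at [2, 17, 25, 30, 31] -> counters=[3,2,0,2,1,3,1,0,0,1,0,0,2,4,3,3,1,0,4,1,3,2,2,3,6,1,1,3,0,1,2,0,1,1,0,0,0,3,0]
Step 19: insert aw at [16, 18, 24, 27, 33] -> counters=[3,2,0,2,1,3,1,0,0,1,0,0,2,4,3,3,2,0,5,1,3,2,2,3,7,1,1,4,0,1,2,0,1,2,0,0,0,3,0]
Step 20: insert l at [13, 18, 20, 23, 24] -> counters=[3,2,0,2,1,3,1,0,0,1,0,0,2,5,3,3,2,0,6,1,4,2,2,4,8,1,1,4,0,1,2,0,1,2,0,0,0,3,0]
Final counters=[3,2,0,2,1,3,1,0,0,1,0,0,2,5,3,3,2,0,6,1,4,2,2,4,8,1,1,4,0,1,2,0,1,2,0,0,0,3,0] -> 27 nonzero

Answer: 27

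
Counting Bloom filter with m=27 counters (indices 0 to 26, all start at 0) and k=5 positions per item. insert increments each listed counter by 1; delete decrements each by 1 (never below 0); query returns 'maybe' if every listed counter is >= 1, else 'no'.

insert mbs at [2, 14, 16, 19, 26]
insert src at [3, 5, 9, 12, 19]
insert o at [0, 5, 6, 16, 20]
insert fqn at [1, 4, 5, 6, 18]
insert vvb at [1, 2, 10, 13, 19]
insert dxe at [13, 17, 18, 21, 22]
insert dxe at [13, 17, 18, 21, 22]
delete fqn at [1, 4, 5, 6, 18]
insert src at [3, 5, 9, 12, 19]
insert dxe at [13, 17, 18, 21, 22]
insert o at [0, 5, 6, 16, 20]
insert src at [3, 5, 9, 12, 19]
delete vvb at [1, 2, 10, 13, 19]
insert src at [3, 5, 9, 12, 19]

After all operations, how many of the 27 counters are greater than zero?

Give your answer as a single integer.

Answer: 17

Derivation:
Step 1: insert mbs at [2, 14, 16, 19, 26] -> counters=[0,0,1,0,0,0,0,0,0,0,0,0,0,0,1,0,1,0,0,1,0,0,0,0,0,0,1]
Step 2: insert src at [3, 5, 9, 12, 19] -> counters=[0,0,1,1,0,1,0,0,0,1,0,0,1,0,1,0,1,0,0,2,0,0,0,0,0,0,1]
Step 3: insert o at [0, 5, 6, 16, 20] -> counters=[1,0,1,1,0,2,1,0,0,1,0,0,1,0,1,0,2,0,0,2,1,0,0,0,0,0,1]
Step 4: insert fqn at [1, 4, 5, 6, 18] -> counters=[1,1,1,1,1,3,2,0,0,1,0,0,1,0,1,0,2,0,1,2,1,0,0,0,0,0,1]
Step 5: insert vvb at [1, 2, 10, 13, 19] -> counters=[1,2,2,1,1,3,2,0,0,1,1,0,1,1,1,0,2,0,1,3,1,0,0,0,0,0,1]
Step 6: insert dxe at [13, 17, 18, 21, 22] -> counters=[1,2,2,1,1,3,2,0,0,1,1,0,1,2,1,0,2,1,2,3,1,1,1,0,0,0,1]
Step 7: insert dxe at [13, 17, 18, 21, 22] -> counters=[1,2,2,1,1,3,2,0,0,1,1,0,1,3,1,0,2,2,3,3,1,2,2,0,0,0,1]
Step 8: delete fqn at [1, 4, 5, 6, 18] -> counters=[1,1,2,1,0,2,1,0,0,1,1,0,1,3,1,0,2,2,2,3,1,2,2,0,0,0,1]
Step 9: insert src at [3, 5, 9, 12, 19] -> counters=[1,1,2,2,0,3,1,0,0,2,1,0,2,3,1,0,2,2,2,4,1,2,2,0,0,0,1]
Step 10: insert dxe at [13, 17, 18, 21, 22] -> counters=[1,1,2,2,0,3,1,0,0,2,1,0,2,4,1,0,2,3,3,4,1,3,3,0,0,0,1]
Step 11: insert o at [0, 5, 6, 16, 20] -> counters=[2,1,2,2,0,4,2,0,0,2,1,0,2,4,1,0,3,3,3,4,2,3,3,0,0,0,1]
Step 12: insert src at [3, 5, 9, 12, 19] -> counters=[2,1,2,3,0,5,2,0,0,3,1,0,3,4,1,0,3,3,3,5,2,3,3,0,0,0,1]
Step 13: delete vvb at [1, 2, 10, 13, 19] -> counters=[2,0,1,3,0,5,2,0,0,3,0,0,3,3,1,0,3,3,3,4,2,3,3,0,0,0,1]
Step 14: insert src at [3, 5, 9, 12, 19] -> counters=[2,0,1,4,0,6,2,0,0,4,0,0,4,3,1,0,3,3,3,5,2,3,3,0,0,0,1]
Final counters=[2,0,1,4,0,6,2,0,0,4,0,0,4,3,1,0,3,3,3,5,2,3,3,0,0,0,1] -> 17 nonzero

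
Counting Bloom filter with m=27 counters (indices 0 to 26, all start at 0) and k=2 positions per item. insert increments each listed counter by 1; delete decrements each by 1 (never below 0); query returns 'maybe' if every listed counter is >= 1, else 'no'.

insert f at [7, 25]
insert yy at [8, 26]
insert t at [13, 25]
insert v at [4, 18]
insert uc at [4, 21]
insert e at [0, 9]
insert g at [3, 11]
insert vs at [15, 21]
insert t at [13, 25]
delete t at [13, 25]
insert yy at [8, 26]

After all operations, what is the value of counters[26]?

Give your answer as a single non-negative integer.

Step 1: insert f at [7, 25] -> counters=[0,0,0,0,0,0,0,1,0,0,0,0,0,0,0,0,0,0,0,0,0,0,0,0,0,1,0]
Step 2: insert yy at [8, 26] -> counters=[0,0,0,0,0,0,0,1,1,0,0,0,0,0,0,0,0,0,0,0,0,0,0,0,0,1,1]
Step 3: insert t at [13, 25] -> counters=[0,0,0,0,0,0,0,1,1,0,0,0,0,1,0,0,0,0,0,0,0,0,0,0,0,2,1]
Step 4: insert v at [4, 18] -> counters=[0,0,0,0,1,0,0,1,1,0,0,0,0,1,0,0,0,0,1,0,0,0,0,0,0,2,1]
Step 5: insert uc at [4, 21] -> counters=[0,0,0,0,2,0,0,1,1,0,0,0,0,1,0,0,0,0,1,0,0,1,0,0,0,2,1]
Step 6: insert e at [0, 9] -> counters=[1,0,0,0,2,0,0,1,1,1,0,0,0,1,0,0,0,0,1,0,0,1,0,0,0,2,1]
Step 7: insert g at [3, 11] -> counters=[1,0,0,1,2,0,0,1,1,1,0,1,0,1,0,0,0,0,1,0,0,1,0,0,0,2,1]
Step 8: insert vs at [15, 21] -> counters=[1,0,0,1,2,0,0,1,1,1,0,1,0,1,0,1,0,0,1,0,0,2,0,0,0,2,1]
Step 9: insert t at [13, 25] -> counters=[1,0,0,1,2,0,0,1,1,1,0,1,0,2,0,1,0,0,1,0,0,2,0,0,0,3,1]
Step 10: delete t at [13, 25] -> counters=[1,0,0,1,2,0,0,1,1,1,0,1,0,1,0,1,0,0,1,0,0,2,0,0,0,2,1]
Step 11: insert yy at [8, 26] -> counters=[1,0,0,1,2,0,0,1,2,1,0,1,0,1,0,1,0,0,1,0,0,2,0,0,0,2,2]
Final counters=[1,0,0,1,2,0,0,1,2,1,0,1,0,1,0,1,0,0,1,0,0,2,0,0,0,2,2] -> counters[26]=2

Answer: 2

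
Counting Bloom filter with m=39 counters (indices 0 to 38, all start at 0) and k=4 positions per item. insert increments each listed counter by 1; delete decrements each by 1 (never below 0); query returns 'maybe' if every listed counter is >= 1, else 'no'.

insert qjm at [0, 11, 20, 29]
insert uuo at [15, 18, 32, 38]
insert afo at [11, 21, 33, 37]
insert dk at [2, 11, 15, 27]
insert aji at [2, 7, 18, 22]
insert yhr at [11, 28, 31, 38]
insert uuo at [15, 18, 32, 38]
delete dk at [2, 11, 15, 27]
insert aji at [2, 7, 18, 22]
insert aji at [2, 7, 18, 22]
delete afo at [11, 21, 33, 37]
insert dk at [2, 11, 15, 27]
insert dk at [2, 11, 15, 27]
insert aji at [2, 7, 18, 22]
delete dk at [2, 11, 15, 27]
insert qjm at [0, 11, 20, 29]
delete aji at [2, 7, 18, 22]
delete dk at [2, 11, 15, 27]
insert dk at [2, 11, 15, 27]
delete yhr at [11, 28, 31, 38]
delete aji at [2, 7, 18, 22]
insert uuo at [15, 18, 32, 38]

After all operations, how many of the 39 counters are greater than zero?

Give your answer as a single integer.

Answer: 12

Derivation:
Step 1: insert qjm at [0, 11, 20, 29] -> counters=[1,0,0,0,0,0,0,0,0,0,0,1,0,0,0,0,0,0,0,0,1,0,0,0,0,0,0,0,0,1,0,0,0,0,0,0,0,0,0]
Step 2: insert uuo at [15, 18, 32, 38] -> counters=[1,0,0,0,0,0,0,0,0,0,0,1,0,0,0,1,0,0,1,0,1,0,0,0,0,0,0,0,0,1,0,0,1,0,0,0,0,0,1]
Step 3: insert afo at [11, 21, 33, 37] -> counters=[1,0,0,0,0,0,0,0,0,0,0,2,0,0,0,1,0,0,1,0,1,1,0,0,0,0,0,0,0,1,0,0,1,1,0,0,0,1,1]
Step 4: insert dk at [2, 11, 15, 27] -> counters=[1,0,1,0,0,0,0,0,0,0,0,3,0,0,0,2,0,0,1,0,1,1,0,0,0,0,0,1,0,1,0,0,1,1,0,0,0,1,1]
Step 5: insert aji at [2, 7, 18, 22] -> counters=[1,0,2,0,0,0,0,1,0,0,0,3,0,0,0,2,0,0,2,0,1,1,1,0,0,0,0,1,0,1,0,0,1,1,0,0,0,1,1]
Step 6: insert yhr at [11, 28, 31, 38] -> counters=[1,0,2,0,0,0,0,1,0,0,0,4,0,0,0,2,0,0,2,0,1,1,1,0,0,0,0,1,1,1,0,1,1,1,0,0,0,1,2]
Step 7: insert uuo at [15, 18, 32, 38] -> counters=[1,0,2,0,0,0,0,1,0,0,0,4,0,0,0,3,0,0,3,0,1,1,1,0,0,0,0,1,1,1,0,1,2,1,0,0,0,1,3]
Step 8: delete dk at [2, 11, 15, 27] -> counters=[1,0,1,0,0,0,0,1,0,0,0,3,0,0,0,2,0,0,3,0,1,1,1,0,0,0,0,0,1,1,0,1,2,1,0,0,0,1,3]
Step 9: insert aji at [2, 7, 18, 22] -> counters=[1,0,2,0,0,0,0,2,0,0,0,3,0,0,0,2,0,0,4,0,1,1,2,0,0,0,0,0,1,1,0,1,2,1,0,0,0,1,3]
Step 10: insert aji at [2, 7, 18, 22] -> counters=[1,0,3,0,0,0,0,3,0,0,0,3,0,0,0,2,0,0,5,0,1,1,3,0,0,0,0,0,1,1,0,1,2,1,0,0,0,1,3]
Step 11: delete afo at [11, 21, 33, 37] -> counters=[1,0,3,0,0,0,0,3,0,0,0,2,0,0,0,2,0,0,5,0,1,0,3,0,0,0,0,0,1,1,0,1,2,0,0,0,0,0,3]
Step 12: insert dk at [2, 11, 15, 27] -> counters=[1,0,4,0,0,0,0,3,0,0,0,3,0,0,0,3,0,0,5,0,1,0,3,0,0,0,0,1,1,1,0,1,2,0,0,0,0,0,3]
Step 13: insert dk at [2, 11, 15, 27] -> counters=[1,0,5,0,0,0,0,3,0,0,0,4,0,0,0,4,0,0,5,0,1,0,3,0,0,0,0,2,1,1,0,1,2,0,0,0,0,0,3]
Step 14: insert aji at [2, 7, 18, 22] -> counters=[1,0,6,0,0,0,0,4,0,0,0,4,0,0,0,4,0,0,6,0,1,0,4,0,0,0,0,2,1,1,0,1,2,0,0,0,0,0,3]
Step 15: delete dk at [2, 11, 15, 27] -> counters=[1,0,5,0,0,0,0,4,0,0,0,3,0,0,0,3,0,0,6,0,1,0,4,0,0,0,0,1,1,1,0,1,2,0,0,0,0,0,3]
Step 16: insert qjm at [0, 11, 20, 29] -> counters=[2,0,5,0,0,0,0,4,0,0,0,4,0,0,0,3,0,0,6,0,2,0,4,0,0,0,0,1,1,2,0,1,2,0,0,0,0,0,3]
Step 17: delete aji at [2, 7, 18, 22] -> counters=[2,0,4,0,0,0,0,3,0,0,0,4,0,0,0,3,0,0,5,0,2,0,3,0,0,0,0,1,1,2,0,1,2,0,0,0,0,0,3]
Step 18: delete dk at [2, 11, 15, 27] -> counters=[2,0,3,0,0,0,0,3,0,0,0,3,0,0,0,2,0,0,5,0,2,0,3,0,0,0,0,0,1,2,0,1,2,0,0,0,0,0,3]
Step 19: insert dk at [2, 11, 15, 27] -> counters=[2,0,4,0,0,0,0,3,0,0,0,4,0,0,0,3,0,0,5,0,2,0,3,0,0,0,0,1,1,2,0,1,2,0,0,0,0,0,3]
Step 20: delete yhr at [11, 28, 31, 38] -> counters=[2,0,4,0,0,0,0,3,0,0,0,3,0,0,0,3,0,0,5,0,2,0,3,0,0,0,0,1,0,2,0,0,2,0,0,0,0,0,2]
Step 21: delete aji at [2, 7, 18, 22] -> counters=[2,0,3,0,0,0,0,2,0,0,0,3,0,0,0,3,0,0,4,0,2,0,2,0,0,0,0,1,0,2,0,0,2,0,0,0,0,0,2]
Step 22: insert uuo at [15, 18, 32, 38] -> counters=[2,0,3,0,0,0,0,2,0,0,0,3,0,0,0,4,0,0,5,0,2,0,2,0,0,0,0,1,0,2,0,0,3,0,0,0,0,0,3]
Final counters=[2,0,3,0,0,0,0,2,0,0,0,3,0,0,0,4,0,0,5,0,2,0,2,0,0,0,0,1,0,2,0,0,3,0,0,0,0,0,3] -> 12 nonzero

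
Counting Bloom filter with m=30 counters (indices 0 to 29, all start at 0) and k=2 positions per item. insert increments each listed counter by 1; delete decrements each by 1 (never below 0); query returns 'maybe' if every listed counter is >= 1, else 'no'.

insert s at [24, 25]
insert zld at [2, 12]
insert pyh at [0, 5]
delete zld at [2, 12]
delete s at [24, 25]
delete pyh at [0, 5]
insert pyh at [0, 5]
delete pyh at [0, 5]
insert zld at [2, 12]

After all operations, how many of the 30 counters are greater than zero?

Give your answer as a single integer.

Step 1: insert s at [24, 25] -> counters=[0,0,0,0,0,0,0,0,0,0,0,0,0,0,0,0,0,0,0,0,0,0,0,0,1,1,0,0,0,0]
Step 2: insert zld at [2, 12] -> counters=[0,0,1,0,0,0,0,0,0,0,0,0,1,0,0,0,0,0,0,0,0,0,0,0,1,1,0,0,0,0]
Step 3: insert pyh at [0, 5] -> counters=[1,0,1,0,0,1,0,0,0,0,0,0,1,0,0,0,0,0,0,0,0,0,0,0,1,1,0,0,0,0]
Step 4: delete zld at [2, 12] -> counters=[1,0,0,0,0,1,0,0,0,0,0,0,0,0,0,0,0,0,0,0,0,0,0,0,1,1,0,0,0,0]
Step 5: delete s at [24, 25] -> counters=[1,0,0,0,0,1,0,0,0,0,0,0,0,0,0,0,0,0,0,0,0,0,0,0,0,0,0,0,0,0]
Step 6: delete pyh at [0, 5] -> counters=[0,0,0,0,0,0,0,0,0,0,0,0,0,0,0,0,0,0,0,0,0,0,0,0,0,0,0,0,0,0]
Step 7: insert pyh at [0, 5] -> counters=[1,0,0,0,0,1,0,0,0,0,0,0,0,0,0,0,0,0,0,0,0,0,0,0,0,0,0,0,0,0]
Step 8: delete pyh at [0, 5] -> counters=[0,0,0,0,0,0,0,0,0,0,0,0,0,0,0,0,0,0,0,0,0,0,0,0,0,0,0,0,0,0]
Step 9: insert zld at [2, 12] -> counters=[0,0,1,0,0,0,0,0,0,0,0,0,1,0,0,0,0,0,0,0,0,0,0,0,0,0,0,0,0,0]
Final counters=[0,0,1,0,0,0,0,0,0,0,0,0,1,0,0,0,0,0,0,0,0,0,0,0,0,0,0,0,0,0] -> 2 nonzero

Answer: 2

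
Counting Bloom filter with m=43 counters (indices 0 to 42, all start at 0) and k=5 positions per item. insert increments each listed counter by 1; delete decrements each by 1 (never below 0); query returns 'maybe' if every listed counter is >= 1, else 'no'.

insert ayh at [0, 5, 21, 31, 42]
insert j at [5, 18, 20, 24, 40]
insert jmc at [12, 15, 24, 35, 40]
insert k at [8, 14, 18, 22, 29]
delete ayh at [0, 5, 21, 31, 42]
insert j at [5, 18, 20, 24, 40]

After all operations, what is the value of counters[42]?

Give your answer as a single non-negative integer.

Answer: 0

Derivation:
Step 1: insert ayh at [0, 5, 21, 31, 42] -> counters=[1,0,0,0,0,1,0,0,0,0,0,0,0,0,0,0,0,0,0,0,0,1,0,0,0,0,0,0,0,0,0,1,0,0,0,0,0,0,0,0,0,0,1]
Step 2: insert j at [5, 18, 20, 24, 40] -> counters=[1,0,0,0,0,2,0,0,0,0,0,0,0,0,0,0,0,0,1,0,1,1,0,0,1,0,0,0,0,0,0,1,0,0,0,0,0,0,0,0,1,0,1]
Step 3: insert jmc at [12, 15, 24, 35, 40] -> counters=[1,0,0,0,0,2,0,0,0,0,0,0,1,0,0,1,0,0,1,0,1,1,0,0,2,0,0,0,0,0,0,1,0,0,0,1,0,0,0,0,2,0,1]
Step 4: insert k at [8, 14, 18, 22, 29] -> counters=[1,0,0,0,0,2,0,0,1,0,0,0,1,0,1,1,0,0,2,0,1,1,1,0,2,0,0,0,0,1,0,1,0,0,0,1,0,0,0,0,2,0,1]
Step 5: delete ayh at [0, 5, 21, 31, 42] -> counters=[0,0,0,0,0,1,0,0,1,0,0,0,1,0,1,1,0,0,2,0,1,0,1,0,2,0,0,0,0,1,0,0,0,0,0,1,0,0,0,0,2,0,0]
Step 6: insert j at [5, 18, 20, 24, 40] -> counters=[0,0,0,0,0,2,0,0,1,0,0,0,1,0,1,1,0,0,3,0,2,0,1,0,3,0,0,0,0,1,0,0,0,0,0,1,0,0,0,0,3,0,0]
Final counters=[0,0,0,0,0,2,0,0,1,0,0,0,1,0,1,1,0,0,3,0,2,0,1,0,3,0,0,0,0,1,0,0,0,0,0,1,0,0,0,0,3,0,0] -> counters[42]=0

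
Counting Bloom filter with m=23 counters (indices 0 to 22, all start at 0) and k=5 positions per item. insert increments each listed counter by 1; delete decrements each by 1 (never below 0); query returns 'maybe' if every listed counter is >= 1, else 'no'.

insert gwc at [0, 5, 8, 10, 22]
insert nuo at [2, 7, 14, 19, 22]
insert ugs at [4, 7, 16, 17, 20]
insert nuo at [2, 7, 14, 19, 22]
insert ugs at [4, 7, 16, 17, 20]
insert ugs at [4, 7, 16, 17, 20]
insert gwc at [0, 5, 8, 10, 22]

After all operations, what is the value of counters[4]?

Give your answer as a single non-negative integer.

Step 1: insert gwc at [0, 5, 8, 10, 22] -> counters=[1,0,0,0,0,1,0,0,1,0,1,0,0,0,0,0,0,0,0,0,0,0,1]
Step 2: insert nuo at [2, 7, 14, 19, 22] -> counters=[1,0,1,0,0,1,0,1,1,0,1,0,0,0,1,0,0,0,0,1,0,0,2]
Step 3: insert ugs at [4, 7, 16, 17, 20] -> counters=[1,0,1,0,1,1,0,2,1,0,1,0,0,0,1,0,1,1,0,1,1,0,2]
Step 4: insert nuo at [2, 7, 14, 19, 22] -> counters=[1,0,2,0,1,1,0,3,1,0,1,0,0,0,2,0,1,1,0,2,1,0,3]
Step 5: insert ugs at [4, 7, 16, 17, 20] -> counters=[1,0,2,0,2,1,0,4,1,0,1,0,0,0,2,0,2,2,0,2,2,0,3]
Step 6: insert ugs at [4, 7, 16, 17, 20] -> counters=[1,0,2,0,3,1,0,5,1,0,1,0,0,0,2,0,3,3,0,2,3,0,3]
Step 7: insert gwc at [0, 5, 8, 10, 22] -> counters=[2,0,2,0,3,2,0,5,2,0,2,0,0,0,2,0,3,3,0,2,3,0,4]
Final counters=[2,0,2,0,3,2,0,5,2,0,2,0,0,0,2,0,3,3,0,2,3,0,4] -> counters[4]=3

Answer: 3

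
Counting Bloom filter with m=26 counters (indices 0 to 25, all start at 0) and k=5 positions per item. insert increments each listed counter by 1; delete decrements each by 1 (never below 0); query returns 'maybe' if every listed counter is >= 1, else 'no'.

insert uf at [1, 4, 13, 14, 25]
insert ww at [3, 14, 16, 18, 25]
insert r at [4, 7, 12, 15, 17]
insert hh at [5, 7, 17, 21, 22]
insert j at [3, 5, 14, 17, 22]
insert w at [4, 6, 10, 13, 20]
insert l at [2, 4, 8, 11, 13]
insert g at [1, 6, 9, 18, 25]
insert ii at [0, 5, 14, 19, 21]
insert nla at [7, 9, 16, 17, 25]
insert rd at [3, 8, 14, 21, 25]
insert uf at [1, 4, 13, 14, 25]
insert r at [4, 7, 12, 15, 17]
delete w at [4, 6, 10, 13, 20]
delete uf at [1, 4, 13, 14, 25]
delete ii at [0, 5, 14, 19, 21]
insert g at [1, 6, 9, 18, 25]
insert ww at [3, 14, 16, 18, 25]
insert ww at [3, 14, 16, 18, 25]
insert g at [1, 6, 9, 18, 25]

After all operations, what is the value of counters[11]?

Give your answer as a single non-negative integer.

Step 1: insert uf at [1, 4, 13, 14, 25] -> counters=[0,1,0,0,1,0,0,0,0,0,0,0,0,1,1,0,0,0,0,0,0,0,0,0,0,1]
Step 2: insert ww at [3, 14, 16, 18, 25] -> counters=[0,1,0,1,1,0,0,0,0,0,0,0,0,1,2,0,1,0,1,0,0,0,0,0,0,2]
Step 3: insert r at [4, 7, 12, 15, 17] -> counters=[0,1,0,1,2,0,0,1,0,0,0,0,1,1,2,1,1,1,1,0,0,0,0,0,0,2]
Step 4: insert hh at [5, 7, 17, 21, 22] -> counters=[0,1,0,1,2,1,0,2,0,0,0,0,1,1,2,1,1,2,1,0,0,1,1,0,0,2]
Step 5: insert j at [3, 5, 14, 17, 22] -> counters=[0,1,0,2,2,2,0,2,0,0,0,0,1,1,3,1,1,3,1,0,0,1,2,0,0,2]
Step 6: insert w at [4, 6, 10, 13, 20] -> counters=[0,1,0,2,3,2,1,2,0,0,1,0,1,2,3,1,1,3,1,0,1,1,2,0,0,2]
Step 7: insert l at [2, 4, 8, 11, 13] -> counters=[0,1,1,2,4,2,1,2,1,0,1,1,1,3,3,1,1,3,1,0,1,1,2,0,0,2]
Step 8: insert g at [1, 6, 9, 18, 25] -> counters=[0,2,1,2,4,2,2,2,1,1,1,1,1,3,3,1,1,3,2,0,1,1,2,0,0,3]
Step 9: insert ii at [0, 5, 14, 19, 21] -> counters=[1,2,1,2,4,3,2,2,1,1,1,1,1,3,4,1,1,3,2,1,1,2,2,0,0,3]
Step 10: insert nla at [7, 9, 16, 17, 25] -> counters=[1,2,1,2,4,3,2,3,1,2,1,1,1,3,4,1,2,4,2,1,1,2,2,0,0,4]
Step 11: insert rd at [3, 8, 14, 21, 25] -> counters=[1,2,1,3,4,3,2,3,2,2,1,1,1,3,5,1,2,4,2,1,1,3,2,0,0,5]
Step 12: insert uf at [1, 4, 13, 14, 25] -> counters=[1,3,1,3,5,3,2,3,2,2,1,1,1,4,6,1,2,4,2,1,1,3,2,0,0,6]
Step 13: insert r at [4, 7, 12, 15, 17] -> counters=[1,3,1,3,6,3,2,4,2,2,1,1,2,4,6,2,2,5,2,1,1,3,2,0,0,6]
Step 14: delete w at [4, 6, 10, 13, 20] -> counters=[1,3,1,3,5,3,1,4,2,2,0,1,2,3,6,2,2,5,2,1,0,3,2,0,0,6]
Step 15: delete uf at [1, 4, 13, 14, 25] -> counters=[1,2,1,3,4,3,1,4,2,2,0,1,2,2,5,2,2,5,2,1,0,3,2,0,0,5]
Step 16: delete ii at [0, 5, 14, 19, 21] -> counters=[0,2,1,3,4,2,1,4,2,2,0,1,2,2,4,2,2,5,2,0,0,2,2,0,0,5]
Step 17: insert g at [1, 6, 9, 18, 25] -> counters=[0,3,1,3,4,2,2,4,2,3,0,1,2,2,4,2,2,5,3,0,0,2,2,0,0,6]
Step 18: insert ww at [3, 14, 16, 18, 25] -> counters=[0,3,1,4,4,2,2,4,2,3,0,1,2,2,5,2,3,5,4,0,0,2,2,0,0,7]
Step 19: insert ww at [3, 14, 16, 18, 25] -> counters=[0,3,1,5,4,2,2,4,2,3,0,1,2,2,6,2,4,5,5,0,0,2,2,0,0,8]
Step 20: insert g at [1, 6, 9, 18, 25] -> counters=[0,4,1,5,4,2,3,4,2,4,0,1,2,2,6,2,4,5,6,0,0,2,2,0,0,9]
Final counters=[0,4,1,5,4,2,3,4,2,4,0,1,2,2,6,2,4,5,6,0,0,2,2,0,0,9] -> counters[11]=1

Answer: 1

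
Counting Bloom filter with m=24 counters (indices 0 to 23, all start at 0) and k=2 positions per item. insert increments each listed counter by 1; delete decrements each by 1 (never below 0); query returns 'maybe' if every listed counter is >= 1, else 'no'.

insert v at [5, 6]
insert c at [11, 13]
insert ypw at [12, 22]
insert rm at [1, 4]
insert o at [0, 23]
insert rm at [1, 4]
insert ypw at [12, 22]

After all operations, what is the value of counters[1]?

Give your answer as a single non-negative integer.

Step 1: insert v at [5, 6] -> counters=[0,0,0,0,0,1,1,0,0,0,0,0,0,0,0,0,0,0,0,0,0,0,0,0]
Step 2: insert c at [11, 13] -> counters=[0,0,0,0,0,1,1,0,0,0,0,1,0,1,0,0,0,0,0,0,0,0,0,0]
Step 3: insert ypw at [12, 22] -> counters=[0,0,0,0,0,1,1,0,0,0,0,1,1,1,0,0,0,0,0,0,0,0,1,0]
Step 4: insert rm at [1, 4] -> counters=[0,1,0,0,1,1,1,0,0,0,0,1,1,1,0,0,0,0,0,0,0,0,1,0]
Step 5: insert o at [0, 23] -> counters=[1,1,0,0,1,1,1,0,0,0,0,1,1,1,0,0,0,0,0,0,0,0,1,1]
Step 6: insert rm at [1, 4] -> counters=[1,2,0,0,2,1,1,0,0,0,0,1,1,1,0,0,0,0,0,0,0,0,1,1]
Step 7: insert ypw at [12, 22] -> counters=[1,2,0,0,2,1,1,0,0,0,0,1,2,1,0,0,0,0,0,0,0,0,2,1]
Final counters=[1,2,0,0,2,1,1,0,0,0,0,1,2,1,0,0,0,0,0,0,0,0,2,1] -> counters[1]=2

Answer: 2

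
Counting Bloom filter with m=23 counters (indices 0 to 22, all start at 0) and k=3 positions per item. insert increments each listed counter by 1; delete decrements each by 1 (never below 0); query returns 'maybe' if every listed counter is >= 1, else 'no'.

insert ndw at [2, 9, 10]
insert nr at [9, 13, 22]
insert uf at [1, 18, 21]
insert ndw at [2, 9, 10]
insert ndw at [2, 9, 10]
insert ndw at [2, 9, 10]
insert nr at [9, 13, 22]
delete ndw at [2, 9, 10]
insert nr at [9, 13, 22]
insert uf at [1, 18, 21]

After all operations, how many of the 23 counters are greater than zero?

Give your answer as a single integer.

Answer: 8

Derivation:
Step 1: insert ndw at [2, 9, 10] -> counters=[0,0,1,0,0,0,0,0,0,1,1,0,0,0,0,0,0,0,0,0,0,0,0]
Step 2: insert nr at [9, 13, 22] -> counters=[0,0,1,0,0,0,0,0,0,2,1,0,0,1,0,0,0,0,0,0,0,0,1]
Step 3: insert uf at [1, 18, 21] -> counters=[0,1,1,0,0,0,0,0,0,2,1,0,0,1,0,0,0,0,1,0,0,1,1]
Step 4: insert ndw at [2, 9, 10] -> counters=[0,1,2,0,0,0,0,0,0,3,2,0,0,1,0,0,0,0,1,0,0,1,1]
Step 5: insert ndw at [2, 9, 10] -> counters=[0,1,3,0,0,0,0,0,0,4,3,0,0,1,0,0,0,0,1,0,0,1,1]
Step 6: insert ndw at [2, 9, 10] -> counters=[0,1,4,0,0,0,0,0,0,5,4,0,0,1,0,0,0,0,1,0,0,1,1]
Step 7: insert nr at [9, 13, 22] -> counters=[0,1,4,0,0,0,0,0,0,6,4,0,0,2,0,0,0,0,1,0,0,1,2]
Step 8: delete ndw at [2, 9, 10] -> counters=[0,1,3,0,0,0,0,0,0,5,3,0,0,2,0,0,0,0,1,0,0,1,2]
Step 9: insert nr at [9, 13, 22] -> counters=[0,1,3,0,0,0,0,0,0,6,3,0,0,3,0,0,0,0,1,0,0,1,3]
Step 10: insert uf at [1, 18, 21] -> counters=[0,2,3,0,0,0,0,0,0,6,3,0,0,3,0,0,0,0,2,0,0,2,3]
Final counters=[0,2,3,0,0,0,0,0,0,6,3,0,0,3,0,0,0,0,2,0,0,2,3] -> 8 nonzero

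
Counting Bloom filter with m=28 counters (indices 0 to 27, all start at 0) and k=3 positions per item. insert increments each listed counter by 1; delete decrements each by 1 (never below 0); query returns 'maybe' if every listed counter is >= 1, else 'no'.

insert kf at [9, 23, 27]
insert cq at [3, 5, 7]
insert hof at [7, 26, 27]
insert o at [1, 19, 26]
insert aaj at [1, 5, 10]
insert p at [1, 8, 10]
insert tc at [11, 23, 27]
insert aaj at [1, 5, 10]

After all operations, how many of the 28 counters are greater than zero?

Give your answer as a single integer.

Answer: 12

Derivation:
Step 1: insert kf at [9, 23, 27] -> counters=[0,0,0,0,0,0,0,0,0,1,0,0,0,0,0,0,0,0,0,0,0,0,0,1,0,0,0,1]
Step 2: insert cq at [3, 5, 7] -> counters=[0,0,0,1,0,1,0,1,0,1,0,0,0,0,0,0,0,0,0,0,0,0,0,1,0,0,0,1]
Step 3: insert hof at [7, 26, 27] -> counters=[0,0,0,1,0,1,0,2,0,1,0,0,0,0,0,0,0,0,0,0,0,0,0,1,0,0,1,2]
Step 4: insert o at [1, 19, 26] -> counters=[0,1,0,1,0,1,0,2,0,1,0,0,0,0,0,0,0,0,0,1,0,0,0,1,0,0,2,2]
Step 5: insert aaj at [1, 5, 10] -> counters=[0,2,0,1,0,2,0,2,0,1,1,0,0,0,0,0,0,0,0,1,0,0,0,1,0,0,2,2]
Step 6: insert p at [1, 8, 10] -> counters=[0,3,0,1,0,2,0,2,1,1,2,0,0,0,0,0,0,0,0,1,0,0,0,1,0,0,2,2]
Step 7: insert tc at [11, 23, 27] -> counters=[0,3,0,1,0,2,0,2,1,1,2,1,0,0,0,0,0,0,0,1,0,0,0,2,0,0,2,3]
Step 8: insert aaj at [1, 5, 10] -> counters=[0,4,0,1,0,3,0,2,1,1,3,1,0,0,0,0,0,0,0,1,0,0,0,2,0,0,2,3]
Final counters=[0,4,0,1,0,3,0,2,1,1,3,1,0,0,0,0,0,0,0,1,0,0,0,2,0,0,2,3] -> 12 nonzero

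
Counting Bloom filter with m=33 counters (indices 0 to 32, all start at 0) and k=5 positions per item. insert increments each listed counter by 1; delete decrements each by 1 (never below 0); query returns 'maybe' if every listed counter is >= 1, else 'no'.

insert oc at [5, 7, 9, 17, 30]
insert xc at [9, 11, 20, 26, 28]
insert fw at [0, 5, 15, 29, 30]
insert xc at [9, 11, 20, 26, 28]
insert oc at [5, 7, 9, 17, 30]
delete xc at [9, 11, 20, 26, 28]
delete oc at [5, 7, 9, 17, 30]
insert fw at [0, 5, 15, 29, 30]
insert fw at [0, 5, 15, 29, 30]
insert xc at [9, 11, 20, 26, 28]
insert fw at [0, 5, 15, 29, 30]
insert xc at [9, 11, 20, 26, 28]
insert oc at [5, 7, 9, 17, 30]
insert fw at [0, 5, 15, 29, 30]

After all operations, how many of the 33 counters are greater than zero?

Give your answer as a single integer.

Answer: 12

Derivation:
Step 1: insert oc at [5, 7, 9, 17, 30] -> counters=[0,0,0,0,0,1,0,1,0,1,0,0,0,0,0,0,0,1,0,0,0,0,0,0,0,0,0,0,0,0,1,0,0]
Step 2: insert xc at [9, 11, 20, 26, 28] -> counters=[0,0,0,0,0,1,0,1,0,2,0,1,0,0,0,0,0,1,0,0,1,0,0,0,0,0,1,0,1,0,1,0,0]
Step 3: insert fw at [0, 5, 15, 29, 30] -> counters=[1,0,0,0,0,2,0,1,0,2,0,1,0,0,0,1,0,1,0,0,1,0,0,0,0,0,1,0,1,1,2,0,0]
Step 4: insert xc at [9, 11, 20, 26, 28] -> counters=[1,0,0,0,0,2,0,1,0,3,0,2,0,0,0,1,0,1,0,0,2,0,0,0,0,0,2,0,2,1,2,0,0]
Step 5: insert oc at [5, 7, 9, 17, 30] -> counters=[1,0,0,0,0,3,0,2,0,4,0,2,0,0,0,1,0,2,0,0,2,0,0,0,0,0,2,0,2,1,3,0,0]
Step 6: delete xc at [9, 11, 20, 26, 28] -> counters=[1,0,0,0,0,3,0,2,0,3,0,1,0,0,0,1,0,2,0,0,1,0,0,0,0,0,1,0,1,1,3,0,0]
Step 7: delete oc at [5, 7, 9, 17, 30] -> counters=[1,0,0,0,0,2,0,1,0,2,0,1,0,0,0,1,0,1,0,0,1,0,0,0,0,0,1,0,1,1,2,0,0]
Step 8: insert fw at [0, 5, 15, 29, 30] -> counters=[2,0,0,0,0,3,0,1,0,2,0,1,0,0,0,2,0,1,0,0,1,0,0,0,0,0,1,0,1,2,3,0,0]
Step 9: insert fw at [0, 5, 15, 29, 30] -> counters=[3,0,0,0,0,4,0,1,0,2,0,1,0,0,0,3,0,1,0,0,1,0,0,0,0,0,1,0,1,3,4,0,0]
Step 10: insert xc at [9, 11, 20, 26, 28] -> counters=[3,0,0,0,0,4,0,1,0,3,0,2,0,0,0,3,0,1,0,0,2,0,0,0,0,0,2,0,2,3,4,0,0]
Step 11: insert fw at [0, 5, 15, 29, 30] -> counters=[4,0,0,0,0,5,0,1,0,3,0,2,0,0,0,4,0,1,0,0,2,0,0,0,0,0,2,0,2,4,5,0,0]
Step 12: insert xc at [9, 11, 20, 26, 28] -> counters=[4,0,0,0,0,5,0,1,0,4,0,3,0,0,0,4,0,1,0,0,3,0,0,0,0,0,3,0,3,4,5,0,0]
Step 13: insert oc at [5, 7, 9, 17, 30] -> counters=[4,0,0,0,0,6,0,2,0,5,0,3,0,0,0,4,0,2,0,0,3,0,0,0,0,0,3,0,3,4,6,0,0]
Step 14: insert fw at [0, 5, 15, 29, 30] -> counters=[5,0,0,0,0,7,0,2,0,5,0,3,0,0,0,5,0,2,0,0,3,0,0,0,0,0,3,0,3,5,7,0,0]
Final counters=[5,0,0,0,0,7,0,2,0,5,0,3,0,0,0,5,0,2,0,0,3,0,0,0,0,0,3,0,3,5,7,0,0] -> 12 nonzero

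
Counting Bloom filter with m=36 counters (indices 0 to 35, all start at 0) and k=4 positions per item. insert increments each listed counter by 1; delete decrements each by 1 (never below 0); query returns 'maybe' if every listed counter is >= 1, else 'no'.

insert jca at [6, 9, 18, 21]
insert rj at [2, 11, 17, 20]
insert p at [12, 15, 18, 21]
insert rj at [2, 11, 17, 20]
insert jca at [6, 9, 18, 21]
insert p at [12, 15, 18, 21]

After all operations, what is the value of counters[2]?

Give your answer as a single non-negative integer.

Answer: 2

Derivation:
Step 1: insert jca at [6, 9, 18, 21] -> counters=[0,0,0,0,0,0,1,0,0,1,0,0,0,0,0,0,0,0,1,0,0,1,0,0,0,0,0,0,0,0,0,0,0,0,0,0]
Step 2: insert rj at [2, 11, 17, 20] -> counters=[0,0,1,0,0,0,1,0,0,1,0,1,0,0,0,0,0,1,1,0,1,1,0,0,0,0,0,0,0,0,0,0,0,0,0,0]
Step 3: insert p at [12, 15, 18, 21] -> counters=[0,0,1,0,0,0,1,0,0,1,0,1,1,0,0,1,0,1,2,0,1,2,0,0,0,0,0,0,0,0,0,0,0,0,0,0]
Step 4: insert rj at [2, 11, 17, 20] -> counters=[0,0,2,0,0,0,1,0,0,1,0,2,1,0,0,1,0,2,2,0,2,2,0,0,0,0,0,0,0,0,0,0,0,0,0,0]
Step 5: insert jca at [6, 9, 18, 21] -> counters=[0,0,2,0,0,0,2,0,0,2,0,2,1,0,0,1,0,2,3,0,2,3,0,0,0,0,0,0,0,0,0,0,0,0,0,0]
Step 6: insert p at [12, 15, 18, 21] -> counters=[0,0,2,0,0,0,2,0,0,2,0,2,2,0,0,2,0,2,4,0,2,4,0,0,0,0,0,0,0,0,0,0,0,0,0,0]
Final counters=[0,0,2,0,0,0,2,0,0,2,0,2,2,0,0,2,0,2,4,0,2,4,0,0,0,0,0,0,0,0,0,0,0,0,0,0] -> counters[2]=2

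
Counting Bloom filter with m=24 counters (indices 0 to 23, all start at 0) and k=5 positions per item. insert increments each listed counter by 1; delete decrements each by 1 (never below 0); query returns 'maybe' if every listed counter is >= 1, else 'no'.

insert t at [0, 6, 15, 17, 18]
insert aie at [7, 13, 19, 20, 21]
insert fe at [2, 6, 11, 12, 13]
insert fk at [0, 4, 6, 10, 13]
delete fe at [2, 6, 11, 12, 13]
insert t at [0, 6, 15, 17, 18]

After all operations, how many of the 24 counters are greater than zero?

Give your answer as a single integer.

Step 1: insert t at [0, 6, 15, 17, 18] -> counters=[1,0,0,0,0,0,1,0,0,0,0,0,0,0,0,1,0,1,1,0,0,0,0,0]
Step 2: insert aie at [7, 13, 19, 20, 21] -> counters=[1,0,0,0,0,0,1,1,0,0,0,0,0,1,0,1,0,1,1,1,1,1,0,0]
Step 3: insert fe at [2, 6, 11, 12, 13] -> counters=[1,0,1,0,0,0,2,1,0,0,0,1,1,2,0,1,0,1,1,1,1,1,0,0]
Step 4: insert fk at [0, 4, 6, 10, 13] -> counters=[2,0,1,0,1,0,3,1,0,0,1,1,1,3,0,1,0,1,1,1,1,1,0,0]
Step 5: delete fe at [2, 6, 11, 12, 13] -> counters=[2,0,0,0,1,0,2,1,0,0,1,0,0,2,0,1,0,1,1,1,1,1,0,0]
Step 6: insert t at [0, 6, 15, 17, 18] -> counters=[3,0,0,0,1,0,3,1,0,0,1,0,0,2,0,2,0,2,2,1,1,1,0,0]
Final counters=[3,0,0,0,1,0,3,1,0,0,1,0,0,2,0,2,0,2,2,1,1,1,0,0] -> 12 nonzero

Answer: 12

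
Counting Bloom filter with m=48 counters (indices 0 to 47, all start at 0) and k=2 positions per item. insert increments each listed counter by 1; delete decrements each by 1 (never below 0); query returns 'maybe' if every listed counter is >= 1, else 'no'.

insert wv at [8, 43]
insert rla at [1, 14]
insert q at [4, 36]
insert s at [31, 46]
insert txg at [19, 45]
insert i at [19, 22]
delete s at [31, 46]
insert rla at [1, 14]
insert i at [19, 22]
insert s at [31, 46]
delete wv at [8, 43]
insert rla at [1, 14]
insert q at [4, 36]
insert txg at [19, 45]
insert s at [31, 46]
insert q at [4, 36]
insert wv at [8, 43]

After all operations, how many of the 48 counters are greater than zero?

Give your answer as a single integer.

Answer: 11

Derivation:
Step 1: insert wv at [8, 43] -> counters=[0,0,0,0,0,0,0,0,1,0,0,0,0,0,0,0,0,0,0,0,0,0,0,0,0,0,0,0,0,0,0,0,0,0,0,0,0,0,0,0,0,0,0,1,0,0,0,0]
Step 2: insert rla at [1, 14] -> counters=[0,1,0,0,0,0,0,0,1,0,0,0,0,0,1,0,0,0,0,0,0,0,0,0,0,0,0,0,0,0,0,0,0,0,0,0,0,0,0,0,0,0,0,1,0,0,0,0]
Step 3: insert q at [4, 36] -> counters=[0,1,0,0,1,0,0,0,1,0,0,0,0,0,1,0,0,0,0,0,0,0,0,0,0,0,0,0,0,0,0,0,0,0,0,0,1,0,0,0,0,0,0,1,0,0,0,0]
Step 4: insert s at [31, 46] -> counters=[0,1,0,0,1,0,0,0,1,0,0,0,0,0,1,0,0,0,0,0,0,0,0,0,0,0,0,0,0,0,0,1,0,0,0,0,1,0,0,0,0,0,0,1,0,0,1,0]
Step 5: insert txg at [19, 45] -> counters=[0,1,0,0,1,0,0,0,1,0,0,0,0,0,1,0,0,0,0,1,0,0,0,0,0,0,0,0,0,0,0,1,0,0,0,0,1,0,0,0,0,0,0,1,0,1,1,0]
Step 6: insert i at [19, 22] -> counters=[0,1,0,0,1,0,0,0,1,0,0,0,0,0,1,0,0,0,0,2,0,0,1,0,0,0,0,0,0,0,0,1,0,0,0,0,1,0,0,0,0,0,0,1,0,1,1,0]
Step 7: delete s at [31, 46] -> counters=[0,1,0,0,1,0,0,0,1,0,0,0,0,0,1,0,0,0,0,2,0,0,1,0,0,0,0,0,0,0,0,0,0,0,0,0,1,0,0,0,0,0,0,1,0,1,0,0]
Step 8: insert rla at [1, 14] -> counters=[0,2,0,0,1,0,0,0,1,0,0,0,0,0,2,0,0,0,0,2,0,0,1,0,0,0,0,0,0,0,0,0,0,0,0,0,1,0,0,0,0,0,0,1,0,1,0,0]
Step 9: insert i at [19, 22] -> counters=[0,2,0,0,1,0,0,0,1,0,0,0,0,0,2,0,0,0,0,3,0,0,2,0,0,0,0,0,0,0,0,0,0,0,0,0,1,0,0,0,0,0,0,1,0,1,0,0]
Step 10: insert s at [31, 46] -> counters=[0,2,0,0,1,0,0,0,1,0,0,0,0,0,2,0,0,0,0,3,0,0,2,0,0,0,0,0,0,0,0,1,0,0,0,0,1,0,0,0,0,0,0,1,0,1,1,0]
Step 11: delete wv at [8, 43] -> counters=[0,2,0,0,1,0,0,0,0,0,0,0,0,0,2,0,0,0,0,3,0,0,2,0,0,0,0,0,0,0,0,1,0,0,0,0,1,0,0,0,0,0,0,0,0,1,1,0]
Step 12: insert rla at [1, 14] -> counters=[0,3,0,0,1,0,0,0,0,0,0,0,0,0,3,0,0,0,0,3,0,0,2,0,0,0,0,0,0,0,0,1,0,0,0,0,1,0,0,0,0,0,0,0,0,1,1,0]
Step 13: insert q at [4, 36] -> counters=[0,3,0,0,2,0,0,0,0,0,0,0,0,0,3,0,0,0,0,3,0,0,2,0,0,0,0,0,0,0,0,1,0,0,0,0,2,0,0,0,0,0,0,0,0,1,1,0]
Step 14: insert txg at [19, 45] -> counters=[0,3,0,0,2,0,0,0,0,0,0,0,0,0,3,0,0,0,0,4,0,0,2,0,0,0,0,0,0,0,0,1,0,0,0,0,2,0,0,0,0,0,0,0,0,2,1,0]
Step 15: insert s at [31, 46] -> counters=[0,3,0,0,2,0,0,0,0,0,0,0,0,0,3,0,0,0,0,4,0,0,2,0,0,0,0,0,0,0,0,2,0,0,0,0,2,0,0,0,0,0,0,0,0,2,2,0]
Step 16: insert q at [4, 36] -> counters=[0,3,0,0,3,0,0,0,0,0,0,0,0,0,3,0,0,0,0,4,0,0,2,0,0,0,0,0,0,0,0,2,0,0,0,0,3,0,0,0,0,0,0,0,0,2,2,0]
Step 17: insert wv at [8, 43] -> counters=[0,3,0,0,3,0,0,0,1,0,0,0,0,0,3,0,0,0,0,4,0,0,2,0,0,0,0,0,0,0,0,2,0,0,0,0,3,0,0,0,0,0,0,1,0,2,2,0]
Final counters=[0,3,0,0,3,0,0,0,1,0,0,0,0,0,3,0,0,0,0,4,0,0,2,0,0,0,0,0,0,0,0,2,0,0,0,0,3,0,0,0,0,0,0,1,0,2,2,0] -> 11 nonzero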